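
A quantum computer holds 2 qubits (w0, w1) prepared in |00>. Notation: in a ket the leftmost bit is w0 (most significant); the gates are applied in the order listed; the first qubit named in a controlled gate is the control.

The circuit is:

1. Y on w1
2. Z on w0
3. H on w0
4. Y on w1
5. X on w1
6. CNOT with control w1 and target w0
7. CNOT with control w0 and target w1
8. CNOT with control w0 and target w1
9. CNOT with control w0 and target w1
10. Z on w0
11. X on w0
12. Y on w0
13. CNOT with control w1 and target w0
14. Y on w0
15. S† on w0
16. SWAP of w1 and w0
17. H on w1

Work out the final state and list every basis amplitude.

The resulting statevector has amplitude -1/2 on |00>, -1/2 on |01>, -1/2 on |10>, -1/2 on |11>. Key observation: steps 7-8 multiply out to the identity, so the circuit reduces to the remaining gates.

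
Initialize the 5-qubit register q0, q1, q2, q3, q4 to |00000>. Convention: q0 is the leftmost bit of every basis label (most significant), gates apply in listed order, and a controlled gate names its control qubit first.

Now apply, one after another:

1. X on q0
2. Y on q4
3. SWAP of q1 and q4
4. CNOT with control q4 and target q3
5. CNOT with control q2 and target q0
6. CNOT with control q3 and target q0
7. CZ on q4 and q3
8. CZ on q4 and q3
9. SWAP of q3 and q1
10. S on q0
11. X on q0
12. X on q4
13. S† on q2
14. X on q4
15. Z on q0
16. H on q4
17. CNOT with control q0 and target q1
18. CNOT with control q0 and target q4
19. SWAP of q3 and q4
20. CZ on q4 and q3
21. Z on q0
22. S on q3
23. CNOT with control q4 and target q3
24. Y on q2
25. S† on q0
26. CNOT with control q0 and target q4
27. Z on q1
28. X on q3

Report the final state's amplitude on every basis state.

After the circuit, the state carries amplitude -sqrt(2)*I/2 on |00101>, -sqrt(2)/2 on |00111>, and 0 on every other basis state. Key observation: gates 7-8 undo each other exactly, leaving only the rest of the circuit to track.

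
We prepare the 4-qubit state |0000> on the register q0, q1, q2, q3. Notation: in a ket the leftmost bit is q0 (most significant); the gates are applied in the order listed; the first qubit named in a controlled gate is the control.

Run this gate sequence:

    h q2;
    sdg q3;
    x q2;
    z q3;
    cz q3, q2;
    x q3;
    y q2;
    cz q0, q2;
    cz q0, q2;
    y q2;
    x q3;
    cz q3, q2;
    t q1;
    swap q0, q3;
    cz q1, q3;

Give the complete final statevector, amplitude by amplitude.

The final amplitudes are sqrt(2)/2 on |0000>, sqrt(2)/2 on |0010>, and 0 on every other basis state. Key observation: gates 5-12 undo each other exactly, leaving only the rest of the circuit to track.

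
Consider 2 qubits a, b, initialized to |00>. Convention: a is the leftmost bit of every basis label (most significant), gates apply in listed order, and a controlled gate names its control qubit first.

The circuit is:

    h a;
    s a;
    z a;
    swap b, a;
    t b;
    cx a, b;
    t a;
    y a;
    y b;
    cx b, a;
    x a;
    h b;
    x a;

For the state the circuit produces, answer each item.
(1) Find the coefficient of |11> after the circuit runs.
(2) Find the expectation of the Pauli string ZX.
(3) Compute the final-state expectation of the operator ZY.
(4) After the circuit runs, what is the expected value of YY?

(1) The final state's coefficient on |11> equals -exp(3*I*pi/4)/2.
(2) The expectation value of ZX is -1.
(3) The observable ZY averages to 0.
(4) The observable YY averages to sqrt(2)/2.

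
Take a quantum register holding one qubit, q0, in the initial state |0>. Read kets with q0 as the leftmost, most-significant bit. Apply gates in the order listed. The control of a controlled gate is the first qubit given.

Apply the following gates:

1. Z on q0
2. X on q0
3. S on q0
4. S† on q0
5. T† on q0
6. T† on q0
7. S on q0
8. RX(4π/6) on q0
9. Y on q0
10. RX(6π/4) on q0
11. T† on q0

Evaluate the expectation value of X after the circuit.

The observable X averages to -sqrt(2)/4.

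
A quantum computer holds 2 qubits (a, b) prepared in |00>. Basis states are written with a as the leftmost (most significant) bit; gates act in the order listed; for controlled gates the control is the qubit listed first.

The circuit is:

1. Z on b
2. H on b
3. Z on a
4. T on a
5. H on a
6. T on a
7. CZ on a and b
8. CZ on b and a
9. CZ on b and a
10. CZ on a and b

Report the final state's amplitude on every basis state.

The resulting statevector has amplitude 1/2 on |00>, 1/2 on |01>, exp(I*pi/4)/2 on |10>, exp(I*pi/4)/2 on |11>. Key observation: gates 7-10 undo each other exactly, leaving only the rest of the circuit to track.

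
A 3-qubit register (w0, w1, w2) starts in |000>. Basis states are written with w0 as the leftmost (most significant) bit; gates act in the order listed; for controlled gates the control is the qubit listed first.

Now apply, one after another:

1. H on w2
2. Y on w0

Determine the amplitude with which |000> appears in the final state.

The amplitude on |000> is 0.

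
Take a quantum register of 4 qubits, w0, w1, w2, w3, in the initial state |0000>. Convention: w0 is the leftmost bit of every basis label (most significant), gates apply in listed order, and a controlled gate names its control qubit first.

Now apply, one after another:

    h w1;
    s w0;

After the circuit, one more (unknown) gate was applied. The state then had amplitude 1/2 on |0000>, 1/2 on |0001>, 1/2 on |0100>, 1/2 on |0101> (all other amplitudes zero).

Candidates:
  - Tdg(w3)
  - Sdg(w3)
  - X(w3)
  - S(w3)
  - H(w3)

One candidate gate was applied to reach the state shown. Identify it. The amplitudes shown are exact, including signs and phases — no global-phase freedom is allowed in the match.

The applied gate was H(w3).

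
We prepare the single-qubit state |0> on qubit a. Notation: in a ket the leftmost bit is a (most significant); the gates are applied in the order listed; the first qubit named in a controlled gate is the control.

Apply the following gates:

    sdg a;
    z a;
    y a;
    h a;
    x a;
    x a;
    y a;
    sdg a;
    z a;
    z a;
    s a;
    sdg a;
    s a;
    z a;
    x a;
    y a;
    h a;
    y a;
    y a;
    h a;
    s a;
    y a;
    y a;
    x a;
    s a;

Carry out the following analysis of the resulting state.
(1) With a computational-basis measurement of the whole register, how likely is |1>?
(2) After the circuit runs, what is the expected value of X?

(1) A full measurement returns |1> with probability 1/2.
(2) In the final state, X has expectation 1.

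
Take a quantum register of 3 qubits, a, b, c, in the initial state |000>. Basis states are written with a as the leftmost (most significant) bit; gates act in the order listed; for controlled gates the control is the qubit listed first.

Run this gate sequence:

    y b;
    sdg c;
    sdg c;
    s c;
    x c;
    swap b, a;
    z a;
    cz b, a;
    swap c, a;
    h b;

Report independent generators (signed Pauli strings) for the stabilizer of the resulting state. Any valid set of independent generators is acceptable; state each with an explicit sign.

The final state is stabilized by the group generated by +IXI, -ZII, -IIZ; other independent generating sets are equally valid.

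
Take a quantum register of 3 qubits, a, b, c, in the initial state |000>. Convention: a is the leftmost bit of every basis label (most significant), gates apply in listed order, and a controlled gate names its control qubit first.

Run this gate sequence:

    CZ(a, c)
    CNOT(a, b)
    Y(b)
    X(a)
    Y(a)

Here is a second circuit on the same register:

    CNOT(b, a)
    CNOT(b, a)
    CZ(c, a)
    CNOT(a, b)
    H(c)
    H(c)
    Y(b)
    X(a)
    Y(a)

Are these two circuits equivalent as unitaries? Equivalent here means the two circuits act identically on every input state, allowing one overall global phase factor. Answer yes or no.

Yes, they are equivalent — the unitaries differ by at most a global phase.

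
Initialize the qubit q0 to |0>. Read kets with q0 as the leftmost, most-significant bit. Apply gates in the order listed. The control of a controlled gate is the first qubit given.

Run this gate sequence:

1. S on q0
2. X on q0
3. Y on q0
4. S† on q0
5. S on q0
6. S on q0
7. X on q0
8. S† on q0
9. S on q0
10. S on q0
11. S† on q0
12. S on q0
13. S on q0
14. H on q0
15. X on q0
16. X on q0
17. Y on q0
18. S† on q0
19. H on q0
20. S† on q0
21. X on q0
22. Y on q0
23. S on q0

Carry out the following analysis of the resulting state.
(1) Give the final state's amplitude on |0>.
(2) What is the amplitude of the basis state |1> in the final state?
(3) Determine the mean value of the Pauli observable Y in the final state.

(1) The amplitude on |0> is 1/2 + I/2.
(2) The amplitude on |1> is 1/2 - I/2.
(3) In the final state, Y has expectation -1.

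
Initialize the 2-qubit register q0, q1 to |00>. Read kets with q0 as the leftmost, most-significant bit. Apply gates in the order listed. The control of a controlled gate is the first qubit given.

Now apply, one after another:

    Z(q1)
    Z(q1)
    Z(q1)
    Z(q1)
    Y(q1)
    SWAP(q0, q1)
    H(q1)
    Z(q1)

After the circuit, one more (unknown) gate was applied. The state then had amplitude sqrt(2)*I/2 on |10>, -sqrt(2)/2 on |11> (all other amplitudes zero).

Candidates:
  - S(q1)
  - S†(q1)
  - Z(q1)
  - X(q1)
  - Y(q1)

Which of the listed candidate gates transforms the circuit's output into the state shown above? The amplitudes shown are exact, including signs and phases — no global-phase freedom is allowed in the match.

It was S†(q1) that produced the state shown. Key observation: steps 1-4 multiply out to the identity, so the circuit reduces to the remaining gates.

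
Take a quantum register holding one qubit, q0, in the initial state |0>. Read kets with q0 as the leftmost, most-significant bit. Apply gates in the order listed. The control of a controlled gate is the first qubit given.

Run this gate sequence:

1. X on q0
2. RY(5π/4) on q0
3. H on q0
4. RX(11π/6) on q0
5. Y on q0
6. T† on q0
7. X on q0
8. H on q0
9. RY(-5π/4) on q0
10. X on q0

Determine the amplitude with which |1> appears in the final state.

The amplitude on |1> is (-sqrt(3) - sqrt(2) + 1 + sqrt(6) - sqrt(3)*I - I - (-sqrt(6) - sqrt(3) + 1 + sqrt(2) + I + sqrt(3)*I)*exp(I*pi/4))*exp(3*I*pi/4)/8.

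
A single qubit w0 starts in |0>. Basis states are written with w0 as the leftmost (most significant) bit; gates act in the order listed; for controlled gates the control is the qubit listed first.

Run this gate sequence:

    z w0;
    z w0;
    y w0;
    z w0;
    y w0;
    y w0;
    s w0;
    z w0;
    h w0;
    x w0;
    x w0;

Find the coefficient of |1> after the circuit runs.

The amplitude on |1> is sqrt(2)/2.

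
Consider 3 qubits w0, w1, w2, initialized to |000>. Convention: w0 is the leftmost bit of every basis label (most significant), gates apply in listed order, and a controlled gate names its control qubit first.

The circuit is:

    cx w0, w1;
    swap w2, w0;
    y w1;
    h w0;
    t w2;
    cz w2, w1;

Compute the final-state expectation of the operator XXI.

In the final state, XXI has expectation 0.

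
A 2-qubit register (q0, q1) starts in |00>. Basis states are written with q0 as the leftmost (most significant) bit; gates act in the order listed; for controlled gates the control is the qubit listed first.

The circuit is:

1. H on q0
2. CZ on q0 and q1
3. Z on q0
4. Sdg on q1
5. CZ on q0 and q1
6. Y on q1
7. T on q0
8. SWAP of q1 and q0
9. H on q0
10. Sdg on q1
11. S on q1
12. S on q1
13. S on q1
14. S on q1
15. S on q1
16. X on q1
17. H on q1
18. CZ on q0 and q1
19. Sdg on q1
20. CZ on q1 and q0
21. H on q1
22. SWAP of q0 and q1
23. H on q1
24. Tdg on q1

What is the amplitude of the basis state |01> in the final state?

The amplitude on |01> is sqrt(2)*(-1 - I + exp(3*I*pi/4) + exp(I*pi/4))/4.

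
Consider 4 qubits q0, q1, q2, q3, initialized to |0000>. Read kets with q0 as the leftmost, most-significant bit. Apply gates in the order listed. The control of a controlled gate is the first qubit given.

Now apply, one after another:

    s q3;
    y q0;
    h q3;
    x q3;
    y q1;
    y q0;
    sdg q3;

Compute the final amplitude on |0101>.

The amplitude on |0101> is sqrt(2)/2.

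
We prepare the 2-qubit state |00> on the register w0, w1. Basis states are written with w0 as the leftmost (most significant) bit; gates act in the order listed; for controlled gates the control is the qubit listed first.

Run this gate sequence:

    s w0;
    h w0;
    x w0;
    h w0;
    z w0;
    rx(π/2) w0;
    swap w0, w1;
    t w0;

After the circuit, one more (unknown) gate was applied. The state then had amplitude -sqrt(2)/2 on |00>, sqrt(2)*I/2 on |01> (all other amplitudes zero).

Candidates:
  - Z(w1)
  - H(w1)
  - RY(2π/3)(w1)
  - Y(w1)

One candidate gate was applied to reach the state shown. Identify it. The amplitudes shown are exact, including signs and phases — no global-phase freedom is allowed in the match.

The unique candidate consistent with the amplitudes is Y(w1). Key observation: the block from step 2 through step 5 cancels to the identity and can be dropped.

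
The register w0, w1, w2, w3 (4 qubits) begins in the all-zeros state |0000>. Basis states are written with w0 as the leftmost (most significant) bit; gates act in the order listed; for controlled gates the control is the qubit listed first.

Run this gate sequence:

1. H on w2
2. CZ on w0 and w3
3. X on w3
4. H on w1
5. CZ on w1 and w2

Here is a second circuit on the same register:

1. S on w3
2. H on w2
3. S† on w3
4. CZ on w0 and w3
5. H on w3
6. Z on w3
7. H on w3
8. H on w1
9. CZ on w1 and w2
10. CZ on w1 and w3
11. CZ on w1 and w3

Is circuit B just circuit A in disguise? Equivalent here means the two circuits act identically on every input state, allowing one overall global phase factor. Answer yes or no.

Yes: on every input state the two circuits agree up to one overall phase factor.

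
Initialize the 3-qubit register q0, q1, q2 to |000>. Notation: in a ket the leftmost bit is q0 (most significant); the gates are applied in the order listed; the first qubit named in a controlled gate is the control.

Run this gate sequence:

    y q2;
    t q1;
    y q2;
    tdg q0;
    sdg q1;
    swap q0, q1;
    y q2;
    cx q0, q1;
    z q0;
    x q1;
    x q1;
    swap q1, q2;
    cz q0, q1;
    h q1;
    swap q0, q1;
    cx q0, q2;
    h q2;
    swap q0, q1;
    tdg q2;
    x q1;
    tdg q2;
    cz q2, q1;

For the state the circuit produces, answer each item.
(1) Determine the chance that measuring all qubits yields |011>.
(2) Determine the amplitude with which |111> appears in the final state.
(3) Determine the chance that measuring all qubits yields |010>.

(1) The probability of measuring |011> is 1/4. Key observation: steps 10-11 multiply out to the identity, so the circuit reduces to the remaining gates.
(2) The amplitude on |111> is 0.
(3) The probability of measuring |010> is 1/4.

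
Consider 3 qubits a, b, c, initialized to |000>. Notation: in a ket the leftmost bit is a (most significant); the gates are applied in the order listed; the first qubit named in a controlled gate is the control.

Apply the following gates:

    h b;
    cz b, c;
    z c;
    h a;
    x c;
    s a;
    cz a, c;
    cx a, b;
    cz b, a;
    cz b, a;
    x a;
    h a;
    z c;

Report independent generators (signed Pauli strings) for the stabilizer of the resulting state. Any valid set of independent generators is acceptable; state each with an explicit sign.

The stabilizer group can be generated by -YII, +IXI, -IIZ, among other valid generating sets. Key observation: the block from step 9 through step 10 cancels to the identity and can be dropped.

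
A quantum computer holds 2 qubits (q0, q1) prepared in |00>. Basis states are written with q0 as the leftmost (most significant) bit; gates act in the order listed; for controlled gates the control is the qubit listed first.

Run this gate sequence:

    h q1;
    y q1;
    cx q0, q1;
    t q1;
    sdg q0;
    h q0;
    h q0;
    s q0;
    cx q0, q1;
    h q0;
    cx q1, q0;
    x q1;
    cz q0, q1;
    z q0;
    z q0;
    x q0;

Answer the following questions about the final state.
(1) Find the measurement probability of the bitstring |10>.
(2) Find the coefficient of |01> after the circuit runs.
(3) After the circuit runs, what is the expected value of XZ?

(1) Outcome |10> occurs with probability 1/4. Key observation: gates 5-8 undo each other exactly, leaving only the rest of the circuit to track.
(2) |01> carries amplitude I/2 in the final state.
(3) The expectation value of XZ is 1.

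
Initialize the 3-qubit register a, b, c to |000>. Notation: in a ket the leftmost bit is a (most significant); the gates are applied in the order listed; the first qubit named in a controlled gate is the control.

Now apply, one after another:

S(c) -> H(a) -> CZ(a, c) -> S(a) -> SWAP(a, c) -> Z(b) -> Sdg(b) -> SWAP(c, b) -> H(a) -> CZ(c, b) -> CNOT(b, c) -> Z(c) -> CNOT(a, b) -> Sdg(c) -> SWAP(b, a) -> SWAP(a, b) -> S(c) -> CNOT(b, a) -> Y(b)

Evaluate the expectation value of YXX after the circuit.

In the final state, YXX has expectation 1.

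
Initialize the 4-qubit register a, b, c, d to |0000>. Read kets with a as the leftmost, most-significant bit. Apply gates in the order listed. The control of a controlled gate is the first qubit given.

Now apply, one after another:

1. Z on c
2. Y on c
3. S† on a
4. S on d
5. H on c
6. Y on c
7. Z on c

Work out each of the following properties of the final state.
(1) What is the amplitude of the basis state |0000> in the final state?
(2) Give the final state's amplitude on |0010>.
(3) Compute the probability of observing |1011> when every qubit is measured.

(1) The final state's coefficient on |0000> equals -sqrt(2)/2.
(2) |0010> carries amplitude sqrt(2)/2 in the final state.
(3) The probability of measuring |1011> is 0.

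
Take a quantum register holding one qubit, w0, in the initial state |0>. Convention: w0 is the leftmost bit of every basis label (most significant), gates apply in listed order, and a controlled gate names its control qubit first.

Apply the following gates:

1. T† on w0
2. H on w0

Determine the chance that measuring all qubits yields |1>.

A full measurement returns |1> with probability 1/2.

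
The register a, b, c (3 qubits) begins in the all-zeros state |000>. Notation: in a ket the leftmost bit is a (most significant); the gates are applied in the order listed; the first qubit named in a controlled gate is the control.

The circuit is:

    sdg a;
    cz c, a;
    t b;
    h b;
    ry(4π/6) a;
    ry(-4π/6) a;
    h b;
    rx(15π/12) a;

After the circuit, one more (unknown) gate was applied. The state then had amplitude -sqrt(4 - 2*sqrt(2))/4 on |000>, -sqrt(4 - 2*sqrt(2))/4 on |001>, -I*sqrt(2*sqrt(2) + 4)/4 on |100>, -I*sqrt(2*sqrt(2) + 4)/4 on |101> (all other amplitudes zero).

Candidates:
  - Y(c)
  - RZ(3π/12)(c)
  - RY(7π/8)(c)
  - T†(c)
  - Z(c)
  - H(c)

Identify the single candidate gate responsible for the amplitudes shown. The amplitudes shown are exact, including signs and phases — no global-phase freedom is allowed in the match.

The applied gate was H(c).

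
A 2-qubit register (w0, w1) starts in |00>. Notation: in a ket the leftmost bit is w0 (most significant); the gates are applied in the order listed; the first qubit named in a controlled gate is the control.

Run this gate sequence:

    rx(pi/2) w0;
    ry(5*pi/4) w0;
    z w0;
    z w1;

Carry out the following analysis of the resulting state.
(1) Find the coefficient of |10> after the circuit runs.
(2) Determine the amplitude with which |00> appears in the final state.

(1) |10> carries amplitude -sqrt(2)*sqrt(sqrt(2) + 2)/4 - sqrt(2)*I*sqrt(2 - sqrt(2))/4 in the final state.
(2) The amplitude on |00> is -sqrt(2)*sqrt(2 - sqrt(2))/4 + sqrt(2)*I*sqrt(sqrt(2) + 2)/4.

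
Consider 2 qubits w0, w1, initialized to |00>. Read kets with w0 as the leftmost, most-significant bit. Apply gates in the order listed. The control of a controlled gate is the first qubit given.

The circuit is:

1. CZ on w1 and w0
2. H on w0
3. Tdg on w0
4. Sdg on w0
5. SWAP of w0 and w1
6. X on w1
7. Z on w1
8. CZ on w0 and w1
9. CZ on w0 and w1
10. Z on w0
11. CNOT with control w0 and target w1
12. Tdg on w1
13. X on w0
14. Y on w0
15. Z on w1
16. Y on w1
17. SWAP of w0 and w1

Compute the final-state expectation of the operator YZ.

In the final state, YZ has expectation 1.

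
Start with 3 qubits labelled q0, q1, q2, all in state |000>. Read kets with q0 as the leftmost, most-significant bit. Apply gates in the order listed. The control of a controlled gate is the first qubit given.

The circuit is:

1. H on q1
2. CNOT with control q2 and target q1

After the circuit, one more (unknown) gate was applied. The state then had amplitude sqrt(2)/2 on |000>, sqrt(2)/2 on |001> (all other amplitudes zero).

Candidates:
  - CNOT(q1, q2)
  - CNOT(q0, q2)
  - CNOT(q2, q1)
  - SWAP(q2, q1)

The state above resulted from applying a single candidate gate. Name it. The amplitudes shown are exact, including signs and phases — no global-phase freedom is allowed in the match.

The applied gate was SWAP(q2, q1).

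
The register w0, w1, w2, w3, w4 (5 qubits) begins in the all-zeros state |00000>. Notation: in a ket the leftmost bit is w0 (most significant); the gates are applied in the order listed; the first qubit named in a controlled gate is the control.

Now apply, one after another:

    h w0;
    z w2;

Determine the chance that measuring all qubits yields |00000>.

Outcome |00000> occurs with probability 1/2.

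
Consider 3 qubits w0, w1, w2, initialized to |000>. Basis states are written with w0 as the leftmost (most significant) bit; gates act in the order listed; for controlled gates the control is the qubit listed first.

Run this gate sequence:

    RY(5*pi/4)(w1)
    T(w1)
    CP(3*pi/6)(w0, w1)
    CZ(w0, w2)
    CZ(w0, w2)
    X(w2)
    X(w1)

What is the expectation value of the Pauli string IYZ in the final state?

The expectation value of IYZ is -1/2. Key observation: the block from step 4 through step 5 cancels to the identity and can be dropped.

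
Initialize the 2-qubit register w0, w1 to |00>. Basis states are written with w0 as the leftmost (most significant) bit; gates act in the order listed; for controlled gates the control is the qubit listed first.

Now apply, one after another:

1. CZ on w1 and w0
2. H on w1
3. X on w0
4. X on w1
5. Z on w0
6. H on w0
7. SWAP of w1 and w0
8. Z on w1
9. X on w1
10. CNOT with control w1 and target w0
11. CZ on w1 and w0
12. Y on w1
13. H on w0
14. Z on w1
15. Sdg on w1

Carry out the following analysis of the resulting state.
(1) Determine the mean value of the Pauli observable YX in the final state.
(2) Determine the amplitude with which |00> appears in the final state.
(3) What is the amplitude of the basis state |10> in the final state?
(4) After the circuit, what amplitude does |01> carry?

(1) The expectation value of YX is 1.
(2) |00> carries amplitude 0 in the final state.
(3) |10> carries amplitude sqrt(2)*I/2 in the final state.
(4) The amplitude on |01> is sqrt(2)/2.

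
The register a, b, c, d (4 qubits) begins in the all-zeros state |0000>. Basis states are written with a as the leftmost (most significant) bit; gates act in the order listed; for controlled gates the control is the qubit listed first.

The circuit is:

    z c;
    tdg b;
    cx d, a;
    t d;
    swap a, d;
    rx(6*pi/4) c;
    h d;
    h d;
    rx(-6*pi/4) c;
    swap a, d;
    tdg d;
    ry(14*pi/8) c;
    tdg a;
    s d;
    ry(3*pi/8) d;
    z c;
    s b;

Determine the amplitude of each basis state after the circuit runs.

The final amplitudes are -sqrt(sqrt(2) + 2)*cos(3*pi/16)/2 on |0000>, -sqrt(sqrt(2) + 2)*sin(3*pi/16)/2 on |0001>, -sqrt(2 - sqrt(2))*cos(3*pi/16)/2 on |0010>, -sqrt(2 - sqrt(2))*sin(3*pi/16)/2 on |0011>, and 0 on every other basis state. Key observation: gates 4-11 undo each other exactly, leaving only the rest of the circuit to track.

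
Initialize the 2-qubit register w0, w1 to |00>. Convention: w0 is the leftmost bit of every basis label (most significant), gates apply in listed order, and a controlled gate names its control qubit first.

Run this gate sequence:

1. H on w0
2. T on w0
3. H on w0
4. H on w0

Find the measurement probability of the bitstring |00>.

Outcome |00> occurs with probability 1/2. Key observation: the block from step 3 through step 4 cancels to the identity and can be dropped.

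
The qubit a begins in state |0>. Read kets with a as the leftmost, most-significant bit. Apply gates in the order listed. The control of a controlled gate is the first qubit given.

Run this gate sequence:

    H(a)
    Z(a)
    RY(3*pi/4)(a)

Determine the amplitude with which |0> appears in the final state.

The final state's coefficient on |0> equals sqrt(2)*(sqrt(2 - sqrt(2)) + sqrt(sqrt(2) + 2))/4.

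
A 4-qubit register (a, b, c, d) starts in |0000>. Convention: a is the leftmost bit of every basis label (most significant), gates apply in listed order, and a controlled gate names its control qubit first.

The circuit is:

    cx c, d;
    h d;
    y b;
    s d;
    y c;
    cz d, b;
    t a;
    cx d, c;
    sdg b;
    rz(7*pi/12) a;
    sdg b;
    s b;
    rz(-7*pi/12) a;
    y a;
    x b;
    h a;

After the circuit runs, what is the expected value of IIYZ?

The expectation value of IIYZ is 0. Key observation: gates 10-13 undo each other exactly, leaving only the rest of the circuit to track.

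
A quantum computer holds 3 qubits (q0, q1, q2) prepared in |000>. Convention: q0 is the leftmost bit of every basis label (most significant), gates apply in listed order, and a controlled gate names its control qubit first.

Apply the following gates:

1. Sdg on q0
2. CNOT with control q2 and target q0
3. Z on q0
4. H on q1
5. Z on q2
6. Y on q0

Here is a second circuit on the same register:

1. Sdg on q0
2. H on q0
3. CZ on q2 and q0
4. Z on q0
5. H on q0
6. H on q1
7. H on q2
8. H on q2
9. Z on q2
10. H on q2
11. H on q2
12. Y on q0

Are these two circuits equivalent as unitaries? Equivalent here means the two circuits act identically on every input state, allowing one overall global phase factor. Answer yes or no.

No: there is an input state on which the two circuits produce genuinely different outputs (not merely differing by a phase).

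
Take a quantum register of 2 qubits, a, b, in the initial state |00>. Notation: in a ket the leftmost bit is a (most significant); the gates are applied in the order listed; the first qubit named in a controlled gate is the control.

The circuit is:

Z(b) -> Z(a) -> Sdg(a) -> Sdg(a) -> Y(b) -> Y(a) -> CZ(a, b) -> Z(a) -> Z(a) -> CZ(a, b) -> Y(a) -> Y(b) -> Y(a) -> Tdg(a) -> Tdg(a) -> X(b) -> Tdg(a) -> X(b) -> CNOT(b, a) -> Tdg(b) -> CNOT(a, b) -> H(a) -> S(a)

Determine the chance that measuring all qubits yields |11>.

The probability of measuring |11> is 1/2.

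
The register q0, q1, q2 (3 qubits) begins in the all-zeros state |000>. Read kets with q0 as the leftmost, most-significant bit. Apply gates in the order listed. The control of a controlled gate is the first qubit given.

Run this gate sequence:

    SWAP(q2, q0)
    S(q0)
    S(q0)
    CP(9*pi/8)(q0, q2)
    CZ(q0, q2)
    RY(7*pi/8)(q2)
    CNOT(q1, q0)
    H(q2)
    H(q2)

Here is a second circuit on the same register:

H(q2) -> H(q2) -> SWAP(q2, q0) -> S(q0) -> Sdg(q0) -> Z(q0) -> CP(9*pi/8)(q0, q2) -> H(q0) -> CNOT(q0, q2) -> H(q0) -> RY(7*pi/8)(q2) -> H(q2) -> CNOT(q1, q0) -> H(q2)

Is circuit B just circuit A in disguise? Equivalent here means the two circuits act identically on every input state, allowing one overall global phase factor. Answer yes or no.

No: there is an input state on which the two circuits produce genuinely different outputs (not merely differing by a phase).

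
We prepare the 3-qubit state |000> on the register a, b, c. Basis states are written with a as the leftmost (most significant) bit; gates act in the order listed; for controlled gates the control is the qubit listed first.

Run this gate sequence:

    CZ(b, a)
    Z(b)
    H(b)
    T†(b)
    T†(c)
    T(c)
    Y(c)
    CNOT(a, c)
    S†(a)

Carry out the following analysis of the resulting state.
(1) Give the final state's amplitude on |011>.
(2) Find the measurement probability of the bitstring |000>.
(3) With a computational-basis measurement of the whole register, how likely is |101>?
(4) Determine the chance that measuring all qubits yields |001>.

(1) The amplitude on |011> is sqrt(2)*exp(I*pi/4)/2.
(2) Outcome |000> occurs with probability 0.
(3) Outcome |101> occurs with probability 0.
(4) A full measurement returns |001> with probability 1/2.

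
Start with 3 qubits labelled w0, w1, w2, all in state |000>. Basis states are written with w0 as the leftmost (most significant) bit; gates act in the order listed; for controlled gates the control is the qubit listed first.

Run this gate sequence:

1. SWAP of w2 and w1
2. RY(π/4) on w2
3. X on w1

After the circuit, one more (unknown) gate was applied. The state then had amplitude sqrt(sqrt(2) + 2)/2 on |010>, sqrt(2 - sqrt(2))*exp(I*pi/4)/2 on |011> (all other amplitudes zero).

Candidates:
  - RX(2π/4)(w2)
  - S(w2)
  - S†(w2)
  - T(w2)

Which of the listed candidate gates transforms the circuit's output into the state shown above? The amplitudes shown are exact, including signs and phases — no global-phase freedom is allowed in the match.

It was T(w2) that produced the state shown.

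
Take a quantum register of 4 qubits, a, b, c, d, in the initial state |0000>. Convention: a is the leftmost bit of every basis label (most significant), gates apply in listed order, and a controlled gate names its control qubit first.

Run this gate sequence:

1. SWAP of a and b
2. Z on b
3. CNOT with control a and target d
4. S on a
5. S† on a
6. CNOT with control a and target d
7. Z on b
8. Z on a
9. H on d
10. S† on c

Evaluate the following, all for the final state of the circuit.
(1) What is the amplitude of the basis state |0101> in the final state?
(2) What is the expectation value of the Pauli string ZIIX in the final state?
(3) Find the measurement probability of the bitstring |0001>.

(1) |0101> carries amplitude 0 in the final state.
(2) The expectation value of ZIIX is 1.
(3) The probability of measuring |0001> is 1/2.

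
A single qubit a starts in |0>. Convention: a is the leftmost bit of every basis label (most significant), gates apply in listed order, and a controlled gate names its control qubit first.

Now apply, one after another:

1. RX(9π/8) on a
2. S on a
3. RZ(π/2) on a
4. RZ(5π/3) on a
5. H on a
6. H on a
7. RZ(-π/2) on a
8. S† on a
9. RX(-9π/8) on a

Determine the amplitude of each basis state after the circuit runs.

The resulting statevector has amplitude (-2 + sqrt(sqrt(2) + 2) + (sqrt(sqrt(2) + 2) + 2)*exp(2*I*pi/3))*exp(I*pi/6)/4 on |0>, -sqrt(2 - sqrt(2))/4 on |1>.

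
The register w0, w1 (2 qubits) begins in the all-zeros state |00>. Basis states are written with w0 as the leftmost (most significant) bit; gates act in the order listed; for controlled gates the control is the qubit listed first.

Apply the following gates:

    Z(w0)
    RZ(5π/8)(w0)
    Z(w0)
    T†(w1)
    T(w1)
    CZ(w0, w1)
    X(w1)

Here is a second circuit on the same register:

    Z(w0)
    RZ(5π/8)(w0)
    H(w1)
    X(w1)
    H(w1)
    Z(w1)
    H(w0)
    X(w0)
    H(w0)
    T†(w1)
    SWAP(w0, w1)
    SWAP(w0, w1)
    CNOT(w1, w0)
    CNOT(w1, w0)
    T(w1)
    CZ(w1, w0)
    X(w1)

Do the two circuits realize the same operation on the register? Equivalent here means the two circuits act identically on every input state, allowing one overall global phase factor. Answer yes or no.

Yes, they are equivalent — the unitaries differ by at most a global phase.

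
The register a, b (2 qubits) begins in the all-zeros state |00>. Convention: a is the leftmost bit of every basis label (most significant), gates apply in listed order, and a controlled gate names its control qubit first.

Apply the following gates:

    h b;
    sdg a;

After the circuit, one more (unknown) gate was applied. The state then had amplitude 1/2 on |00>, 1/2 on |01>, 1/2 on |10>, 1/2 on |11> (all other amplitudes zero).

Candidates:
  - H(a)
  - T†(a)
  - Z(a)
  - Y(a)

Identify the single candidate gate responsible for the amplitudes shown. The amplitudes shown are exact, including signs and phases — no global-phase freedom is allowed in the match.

The unique candidate consistent with the amplitudes is H(a).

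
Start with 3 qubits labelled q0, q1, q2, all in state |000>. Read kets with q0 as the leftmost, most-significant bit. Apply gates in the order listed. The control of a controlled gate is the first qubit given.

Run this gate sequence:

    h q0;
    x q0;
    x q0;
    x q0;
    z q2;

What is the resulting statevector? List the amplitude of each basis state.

The final amplitudes are sqrt(2)/2 on |000>, sqrt(2)/2 on |100>, and 0 on every other basis state. Key observation: steps 3-4 multiply out to the identity, so the circuit reduces to the remaining gates.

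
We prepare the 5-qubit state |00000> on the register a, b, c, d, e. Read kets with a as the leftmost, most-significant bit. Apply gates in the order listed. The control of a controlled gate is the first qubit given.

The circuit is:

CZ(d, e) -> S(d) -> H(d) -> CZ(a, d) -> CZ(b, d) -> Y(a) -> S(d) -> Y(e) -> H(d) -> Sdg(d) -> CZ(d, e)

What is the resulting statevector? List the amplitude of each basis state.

After the circuit, the state carries amplitude -1/2 - I/2 on |10001>, -1/2 - I/2 on |10011>, and 0 on every other basis state.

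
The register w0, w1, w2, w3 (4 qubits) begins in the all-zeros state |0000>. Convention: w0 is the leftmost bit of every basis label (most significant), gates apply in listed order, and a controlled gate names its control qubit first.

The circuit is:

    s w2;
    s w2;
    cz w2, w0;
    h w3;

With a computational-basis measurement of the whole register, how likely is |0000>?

A full measurement returns |0000> with probability 1/2.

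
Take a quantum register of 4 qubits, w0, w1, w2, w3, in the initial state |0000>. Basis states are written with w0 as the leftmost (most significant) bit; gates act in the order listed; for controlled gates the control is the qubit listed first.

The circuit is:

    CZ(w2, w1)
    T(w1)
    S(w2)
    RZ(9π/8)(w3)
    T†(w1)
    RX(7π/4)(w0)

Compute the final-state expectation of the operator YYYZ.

The expectation value of YYYZ is 0.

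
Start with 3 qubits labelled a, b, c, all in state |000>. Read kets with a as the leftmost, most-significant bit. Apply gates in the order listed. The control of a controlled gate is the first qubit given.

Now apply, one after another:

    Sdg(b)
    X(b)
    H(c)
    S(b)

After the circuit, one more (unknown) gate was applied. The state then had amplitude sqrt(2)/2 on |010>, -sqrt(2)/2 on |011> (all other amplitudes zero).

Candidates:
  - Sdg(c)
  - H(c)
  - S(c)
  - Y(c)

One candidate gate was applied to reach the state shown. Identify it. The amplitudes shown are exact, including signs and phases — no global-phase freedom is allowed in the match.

It was Y(c) that produced the state shown.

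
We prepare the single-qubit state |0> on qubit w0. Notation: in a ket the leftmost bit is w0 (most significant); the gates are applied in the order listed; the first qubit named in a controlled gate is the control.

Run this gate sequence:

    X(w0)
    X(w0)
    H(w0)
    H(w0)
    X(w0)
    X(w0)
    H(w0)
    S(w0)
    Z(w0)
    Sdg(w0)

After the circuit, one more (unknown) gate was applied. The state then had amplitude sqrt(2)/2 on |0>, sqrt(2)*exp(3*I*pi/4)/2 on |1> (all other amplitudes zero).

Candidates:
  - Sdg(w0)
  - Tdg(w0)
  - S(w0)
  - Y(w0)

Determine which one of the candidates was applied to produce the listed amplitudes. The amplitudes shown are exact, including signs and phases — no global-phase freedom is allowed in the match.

The applied gate was Tdg(w0). Key observation: steps 1-6 multiply out to the identity, so the circuit reduces to the remaining gates.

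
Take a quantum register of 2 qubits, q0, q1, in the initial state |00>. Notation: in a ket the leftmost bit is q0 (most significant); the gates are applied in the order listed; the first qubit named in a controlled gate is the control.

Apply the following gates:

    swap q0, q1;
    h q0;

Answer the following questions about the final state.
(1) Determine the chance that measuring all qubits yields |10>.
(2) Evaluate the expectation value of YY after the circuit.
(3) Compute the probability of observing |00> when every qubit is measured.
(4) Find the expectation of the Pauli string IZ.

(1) Outcome |10> occurs with probability 1/2.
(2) The observable YY averages to 0.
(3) A full measurement returns |00> with probability 1/2.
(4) The observable IZ averages to 1.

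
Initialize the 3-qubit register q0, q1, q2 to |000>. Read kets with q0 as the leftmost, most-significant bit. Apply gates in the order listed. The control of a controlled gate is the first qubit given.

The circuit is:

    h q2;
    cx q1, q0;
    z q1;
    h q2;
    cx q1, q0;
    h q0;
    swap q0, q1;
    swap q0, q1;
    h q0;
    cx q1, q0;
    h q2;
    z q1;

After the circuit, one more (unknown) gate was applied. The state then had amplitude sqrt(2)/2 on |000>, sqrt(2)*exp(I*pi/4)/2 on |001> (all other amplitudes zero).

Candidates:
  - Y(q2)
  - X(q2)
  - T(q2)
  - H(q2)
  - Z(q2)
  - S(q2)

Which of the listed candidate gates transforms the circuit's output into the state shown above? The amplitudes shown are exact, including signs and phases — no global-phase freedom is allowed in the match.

The applied gate was T(q2).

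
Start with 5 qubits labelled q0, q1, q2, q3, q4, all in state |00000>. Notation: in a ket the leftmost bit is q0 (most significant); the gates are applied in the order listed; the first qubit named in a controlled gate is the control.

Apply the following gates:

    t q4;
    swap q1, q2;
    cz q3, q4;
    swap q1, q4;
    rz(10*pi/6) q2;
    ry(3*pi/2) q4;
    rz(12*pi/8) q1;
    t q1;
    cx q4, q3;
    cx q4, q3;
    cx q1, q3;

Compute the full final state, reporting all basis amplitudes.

The resulting statevector has amplitude -sqrt(2)*exp(5*I*pi/12)/2 on |00000>, sqrt(2)*exp(5*I*pi/12)/2 on |00001>, and 0 on every other basis state.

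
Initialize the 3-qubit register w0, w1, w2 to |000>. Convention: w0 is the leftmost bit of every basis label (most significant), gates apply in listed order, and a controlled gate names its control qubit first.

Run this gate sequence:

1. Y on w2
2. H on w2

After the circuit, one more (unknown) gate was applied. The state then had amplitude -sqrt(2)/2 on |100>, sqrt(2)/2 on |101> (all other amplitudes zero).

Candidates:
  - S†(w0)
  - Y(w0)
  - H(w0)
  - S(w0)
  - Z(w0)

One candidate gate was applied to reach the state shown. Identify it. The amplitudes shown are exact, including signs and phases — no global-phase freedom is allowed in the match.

The applied gate was Y(w0).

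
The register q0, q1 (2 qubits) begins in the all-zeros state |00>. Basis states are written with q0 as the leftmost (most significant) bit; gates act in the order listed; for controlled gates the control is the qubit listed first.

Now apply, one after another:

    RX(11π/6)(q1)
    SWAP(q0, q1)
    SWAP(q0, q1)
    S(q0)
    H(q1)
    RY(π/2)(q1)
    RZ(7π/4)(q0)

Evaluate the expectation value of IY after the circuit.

The observable IY averages to -1/2. Key observation: steps 2-3 multiply out to the identity, so the circuit reduces to the remaining gates.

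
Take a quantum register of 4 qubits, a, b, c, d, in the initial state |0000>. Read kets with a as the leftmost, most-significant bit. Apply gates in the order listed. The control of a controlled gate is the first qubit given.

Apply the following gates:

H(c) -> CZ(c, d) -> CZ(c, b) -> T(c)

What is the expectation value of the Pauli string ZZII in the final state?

In the final state, ZZII has expectation 1.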